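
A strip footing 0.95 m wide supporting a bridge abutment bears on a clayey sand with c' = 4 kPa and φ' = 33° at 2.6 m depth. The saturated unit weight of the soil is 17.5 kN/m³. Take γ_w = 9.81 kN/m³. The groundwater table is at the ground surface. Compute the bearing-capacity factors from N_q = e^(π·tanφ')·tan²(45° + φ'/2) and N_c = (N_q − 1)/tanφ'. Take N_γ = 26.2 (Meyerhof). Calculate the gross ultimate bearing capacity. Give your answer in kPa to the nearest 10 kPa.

tan33° = 0.6494, so N_q = e^(π×0.6494)·tan²(61.5°) = 7.692 × 3.392 = 26.09.
N_c = (26.09 − 1)/tan33° = 38.64.
γ' = 17.5 − 9.81 = 7.69 kN/m³ (submerged throughout). q = 7.69 × 2.6 = 19.994 kPa; the same γ' applies in the ½γBN_γ term.
c·N_c = 4 × 38.638 = 154.55 kPa
q·N_q = 19.994 × 26.092 = 521.68 kPa
0.5·γ·B·N_γ = 0.5 × 7.69 × 0.95 × 26.2 = 95.702 kPa
q_ult = 154.55 + 521.68 + 95.702 = 771.94 kPa.

q_ult ≈ 770 kPa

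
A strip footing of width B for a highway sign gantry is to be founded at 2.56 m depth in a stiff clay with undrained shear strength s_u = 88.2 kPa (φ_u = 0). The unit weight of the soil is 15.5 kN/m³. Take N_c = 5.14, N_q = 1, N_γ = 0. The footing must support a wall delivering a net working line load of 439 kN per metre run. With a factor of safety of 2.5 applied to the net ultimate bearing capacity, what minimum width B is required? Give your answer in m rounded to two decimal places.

B = 2.42 m

Effective surcharge at the founding depth q = γ·D_f = 15.5 × 2.56 = 39.68 kPa.
q_ult = c·N_c + q·N_q
     = 88.2 × 5.14 + 39.68 × 1
     = 453.35 + 39.68 = 493.03 kPa.
For φ = 0 the ½γBN_γ term vanishes, so q_ult is independent of B. q_net = 493.03 − 39.68 = 453.35 kPa; q_all(net) = 453.35/2.5 = 181.34 kPa.
Required width B = w / q_all(net) = 439 / 181.34 = 2.421 m.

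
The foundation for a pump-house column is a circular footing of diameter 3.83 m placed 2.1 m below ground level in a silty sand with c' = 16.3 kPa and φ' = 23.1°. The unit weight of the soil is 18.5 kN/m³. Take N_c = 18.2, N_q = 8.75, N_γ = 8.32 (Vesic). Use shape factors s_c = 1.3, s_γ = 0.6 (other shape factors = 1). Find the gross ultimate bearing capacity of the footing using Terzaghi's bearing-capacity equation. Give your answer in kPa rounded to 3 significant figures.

q_ult ≈ 902 kPa

Effective surcharge at the founding depth q = γ·D_f = 18.5 × 2.1 = 38.85 kPa.
q_ult = c·N_c·s_c + q·N_q + 0.5·γ·B·N_γ·s_γ
     = 16.3 × 18.2 × 1.3 + 38.85 × 8.75 + 0.5 × 18.5 × 3.83 × 8.32 × 0.6
     = 385.66 + 339.94 + 176.85 = 902.45 kPa.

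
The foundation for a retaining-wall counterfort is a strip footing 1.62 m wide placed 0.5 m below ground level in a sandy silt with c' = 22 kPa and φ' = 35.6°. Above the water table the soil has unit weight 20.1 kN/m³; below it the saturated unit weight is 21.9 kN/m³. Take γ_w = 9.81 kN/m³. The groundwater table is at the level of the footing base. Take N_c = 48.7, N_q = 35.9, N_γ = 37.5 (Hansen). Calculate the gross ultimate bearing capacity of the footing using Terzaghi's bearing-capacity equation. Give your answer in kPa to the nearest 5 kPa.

q = γ·D_f = 20.1 × 0.5 = 10.05 kPa.
For the ½γBN_γ term take γ' = 21.9 − 9.81 = 12.09 kN/m³ (soil below base is submerged).
c·N_c = 22 × 48.7 = 1071.4 kPa
q·N_q = 10.05 × 35.9 = 360.8 kPa
0.5·γ·B·N_γ = 0.5 × 12.09 × 1.62 × 37.5 = 367.23 kPa
q_ult = 1071.4 + 360.8 + 367.23 = 1799.4 kPa.

q_ult ≈ 1800 kPa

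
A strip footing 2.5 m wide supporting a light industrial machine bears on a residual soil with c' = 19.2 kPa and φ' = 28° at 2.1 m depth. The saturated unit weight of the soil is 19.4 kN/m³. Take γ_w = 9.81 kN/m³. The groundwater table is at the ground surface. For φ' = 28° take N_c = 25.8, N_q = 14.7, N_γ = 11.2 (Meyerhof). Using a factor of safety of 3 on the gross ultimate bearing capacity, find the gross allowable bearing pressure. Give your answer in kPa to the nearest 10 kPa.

q_all ≈ 310 kPa

Water table at ground surface, so effective unit weight γ' = 19.4 − 9.81 = 9.59 kN/m³ is used throughout; overburden q = 9.59 × 2.1 = 20.139 kPa; the same γ' applies in the ½γBN_γ term.
Cohesion term c·N_c = 19.2 × 25.8 = 495.36 kPa; surcharge term q·N_q = 20.139 × 14.7 = 296.04 kPa; self-weight term 0.5·γ·B·N_γ = 0.5 × 9.59 × 2.5 × 11.2 = 134.26 kPa.
q_ult = 495.36 + 296.04 + 134.26 = 925.66 kPa.
q_all = 925.66 / 3 = 308.55 kPa.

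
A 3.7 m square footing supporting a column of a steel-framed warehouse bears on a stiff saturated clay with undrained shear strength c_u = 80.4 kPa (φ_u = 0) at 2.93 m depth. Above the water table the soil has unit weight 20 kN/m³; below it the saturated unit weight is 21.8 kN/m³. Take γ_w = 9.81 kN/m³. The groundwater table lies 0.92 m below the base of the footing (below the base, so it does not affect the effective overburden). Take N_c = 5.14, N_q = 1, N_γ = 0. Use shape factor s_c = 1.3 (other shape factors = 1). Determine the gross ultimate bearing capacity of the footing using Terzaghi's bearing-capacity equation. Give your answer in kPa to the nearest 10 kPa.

q_ult ≈ 600 kPa

Overburden at base level: q = 20 × 2.93 = 58.6 kPa.
Cohesion term c·N_c·s_c = 80.4 × 5.14 × 1.3 = 537.23 kPa; surcharge term q·N_q = 58.6 × 1 = 58.6 kPa.
q_ult = 537.23 + 58.6 = 595.83 kPa.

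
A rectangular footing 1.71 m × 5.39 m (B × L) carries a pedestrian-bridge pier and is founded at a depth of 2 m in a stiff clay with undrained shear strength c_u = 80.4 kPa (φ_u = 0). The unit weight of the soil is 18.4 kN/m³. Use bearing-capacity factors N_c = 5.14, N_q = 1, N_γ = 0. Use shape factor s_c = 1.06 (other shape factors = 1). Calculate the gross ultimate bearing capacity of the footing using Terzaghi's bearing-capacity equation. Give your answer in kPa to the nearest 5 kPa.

q_ult ≈ 475 kPa

q = γ·D_f = 18.4 × 2 = 36.8 kPa.
c·N_c·s_c = 80.4 × 5.14 × 1.06 = 438.05 kPa
q·N_q = 36.8 × 1 = 36.8 kPa
q_ult = 438.05 + 36.8 = 474.85 kPa.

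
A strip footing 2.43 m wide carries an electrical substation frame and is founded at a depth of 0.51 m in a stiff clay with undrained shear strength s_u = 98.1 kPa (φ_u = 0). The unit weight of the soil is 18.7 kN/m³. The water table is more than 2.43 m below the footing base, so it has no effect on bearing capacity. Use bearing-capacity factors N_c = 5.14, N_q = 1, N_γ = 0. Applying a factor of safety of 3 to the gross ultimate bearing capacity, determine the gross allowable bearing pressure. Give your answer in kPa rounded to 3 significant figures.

q = γ·D_f = 18.7 × 0.51 = 9.537 kPa.
c·N_c = 98.1 × 5.14 = 504.23 kPa
q·N_q = 9.537 × 1 = 9.537 kPa
q_ult = 504.23 + 9.537 = 513.77 kPa.
q_all = q_ult / FS = 513.77 / 3 = 171.26 kPa.

q_all ≈ 171 kPa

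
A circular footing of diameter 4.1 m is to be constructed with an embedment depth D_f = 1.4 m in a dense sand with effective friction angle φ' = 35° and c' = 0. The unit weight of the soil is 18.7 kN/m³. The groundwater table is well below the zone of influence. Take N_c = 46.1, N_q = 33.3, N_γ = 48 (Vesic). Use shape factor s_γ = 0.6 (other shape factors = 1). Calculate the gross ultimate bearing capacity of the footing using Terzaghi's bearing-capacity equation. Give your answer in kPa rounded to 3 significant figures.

q = γ·D_f = 18.7 × 1.4 = 26.18 kPa.
q·N_q = 26.18 × 33.3 = 871.79 kPa
0.5·γ·B·N_γ·s_γ = 0.5 × 18.7 × 4.1 × 48 × 0.6 = 1104 kPa
q_ult = 871.79 + 1104 = 1975.8 kPa.

q_ult ≈ 1980 kPa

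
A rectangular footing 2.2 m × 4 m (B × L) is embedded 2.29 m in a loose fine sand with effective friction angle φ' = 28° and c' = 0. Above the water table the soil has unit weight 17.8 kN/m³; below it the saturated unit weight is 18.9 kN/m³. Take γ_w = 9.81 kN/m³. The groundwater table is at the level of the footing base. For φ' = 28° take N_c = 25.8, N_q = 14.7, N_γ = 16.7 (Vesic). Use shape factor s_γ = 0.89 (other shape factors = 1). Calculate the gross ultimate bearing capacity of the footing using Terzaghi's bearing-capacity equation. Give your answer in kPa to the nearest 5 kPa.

Overburden at base level: q = 17.8 × 2.29 = 40.762 kPa.
Below the base the soil is submerged, so the ½γBN_γ term uses γ' = 18.9 − 9.81 = 9.09 kN/m³.
Surcharge term q·N_q = 40.762 × 14.7 = 599.2 kPa; self-weight term 0.5·γ·B·N_γ·s_γ = 0.5 × 9.09 × 2.2 × 16.7 × 0.89 = 148.62 kPa.
q_ult = 599.2 + 148.62 = 747.82 kPa.

q_ult ≈ 750 kPa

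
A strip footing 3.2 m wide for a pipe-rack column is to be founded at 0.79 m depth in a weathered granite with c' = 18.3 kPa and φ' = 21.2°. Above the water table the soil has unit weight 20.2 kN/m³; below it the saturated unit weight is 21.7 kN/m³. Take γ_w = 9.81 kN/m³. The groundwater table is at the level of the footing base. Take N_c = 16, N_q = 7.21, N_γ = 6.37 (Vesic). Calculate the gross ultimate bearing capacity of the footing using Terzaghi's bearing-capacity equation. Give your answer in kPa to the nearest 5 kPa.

q_ult ≈ 530 kPa

Effective surcharge at the founding depth q = γ·D_f = 20.2 × 0.79 = 15.958 kPa.
The water table coincides with the base, so in the self-weight term γ → γ' = 11.89 kN/m³.
q_ult = c·N_c + q·N_q + 0.5·γ·B·N_γ
     = 18.3 × 16 + 15.958 × 7.21 + 0.5 × 11.89 × 3.2 × 6.37
     = 292.8 + 115.06 + 121.18 = 529.04 kPa.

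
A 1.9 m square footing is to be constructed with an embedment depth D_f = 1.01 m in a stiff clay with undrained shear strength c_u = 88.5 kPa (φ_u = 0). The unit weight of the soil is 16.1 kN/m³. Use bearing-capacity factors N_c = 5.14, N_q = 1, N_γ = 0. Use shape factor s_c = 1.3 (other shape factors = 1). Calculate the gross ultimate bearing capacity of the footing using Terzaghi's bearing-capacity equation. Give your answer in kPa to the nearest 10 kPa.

q_ult ≈ 610 kPa

Overburden at base level: q = 16.1 × 1.01 = 16.261 kPa.
Cohesion term c·N_c·s_c = 88.5 × 5.14 × 1.3 = 591.36 kPa; surcharge term q·N_q = 16.261 × 1 = 16.261 kPa.
q_ult = 591.36 + 16.261 = 607.62 kPa.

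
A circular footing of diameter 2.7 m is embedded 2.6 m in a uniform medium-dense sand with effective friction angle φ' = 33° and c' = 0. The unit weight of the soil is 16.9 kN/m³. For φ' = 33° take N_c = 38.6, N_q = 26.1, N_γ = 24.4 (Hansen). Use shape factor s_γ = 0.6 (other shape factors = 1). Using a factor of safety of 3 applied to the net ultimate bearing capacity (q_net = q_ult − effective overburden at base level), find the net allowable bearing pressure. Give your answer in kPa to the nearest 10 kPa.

q_all(net) ≈ 480 kPa

q = γ·D_f = 16.9 × 2.6 = 43.94 kPa.
q·N_q = 43.94 × 26.1 = 1146.8 kPa
0.5·γ·B·N_γ·s_γ = 0.5 × 16.9 × 2.7 × 24.4 × 0.6 = 334.01 kPa
q_ult = 1146.8 + 334.01 = 1480.8 kPa.
Net ultimate: q_net = 1480.8 − 43.94 = 1436.9 kPa.
q_all(net) = 1436.9 / 3 = 478.97 kPa.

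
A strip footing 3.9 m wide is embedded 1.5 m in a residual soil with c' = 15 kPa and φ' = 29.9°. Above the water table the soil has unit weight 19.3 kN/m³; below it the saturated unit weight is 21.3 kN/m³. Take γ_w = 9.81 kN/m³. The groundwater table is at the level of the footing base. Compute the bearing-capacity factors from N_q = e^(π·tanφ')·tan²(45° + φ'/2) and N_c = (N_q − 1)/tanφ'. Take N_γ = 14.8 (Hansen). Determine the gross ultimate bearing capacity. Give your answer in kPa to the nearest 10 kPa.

tan29.9° = 0.575, so N_q = e^(π×0.575)·tan²(59.95°) = 6.089 × 2.988 = 18.19.
N_c = (18.19 − 1)/tan29.9° = 29.9.
q = γ·D_f = 19.3 × 1.5 = 28.95 kPa.
For the ½γBN_γ term take γ' = 21.3 − 9.81 = 11.49 kN/m³ (soil below base is submerged).
c·N_c = 15 × 29.901 = 448.51 kPa
q·N_q = 28.95 × 18.194 = 526.71 kPa
0.5·γ·B·N_γ = 0.5 × 11.49 × 3.9 × 14.8 = 331.6 kPa
q_ult = 448.51 + 526.71 + 331.6 = 1306.8 kPa.

q_ult ≈ 1310 kPa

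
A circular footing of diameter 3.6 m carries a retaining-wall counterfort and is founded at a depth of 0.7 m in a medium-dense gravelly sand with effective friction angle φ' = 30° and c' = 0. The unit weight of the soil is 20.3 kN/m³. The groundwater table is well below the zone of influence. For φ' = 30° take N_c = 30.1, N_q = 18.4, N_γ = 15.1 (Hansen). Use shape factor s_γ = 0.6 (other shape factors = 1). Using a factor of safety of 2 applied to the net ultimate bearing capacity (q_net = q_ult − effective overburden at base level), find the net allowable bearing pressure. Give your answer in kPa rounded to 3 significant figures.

q_all(net) ≈ 289 kPa

Overburden at base level: q = 20.3 × 0.7 = 14.21 kPa.
Surcharge term q·N_q = 14.21 × 18.4 = 261.46 kPa; self-weight term 0.5·γ·B·N_γ·s_γ = 0.5 × 20.3 × 3.6 × 15.1 × 0.6 = 331.05 kPa.
q_ult = 261.46 + 331.05 = 592.52 kPa.
Net ultimate: q_net = 592.52 − 14.21 = 578.31 kPa.
q_all(net) = 578.31 / 2 = 289.15 kPa.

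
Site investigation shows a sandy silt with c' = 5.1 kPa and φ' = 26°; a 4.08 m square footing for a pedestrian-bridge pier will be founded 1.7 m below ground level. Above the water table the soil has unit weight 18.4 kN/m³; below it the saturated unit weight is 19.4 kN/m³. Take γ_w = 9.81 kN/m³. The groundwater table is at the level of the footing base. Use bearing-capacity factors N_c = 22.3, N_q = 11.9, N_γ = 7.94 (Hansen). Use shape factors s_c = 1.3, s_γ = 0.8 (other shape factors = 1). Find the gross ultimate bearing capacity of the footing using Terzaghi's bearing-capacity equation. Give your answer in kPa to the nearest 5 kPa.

Effective surcharge at the founding depth q = γ·D_f = 18.4 × 1.7 = 31.28 kPa.
The water table coincides with the base, so in the self-weight term γ → γ' = 9.59 kN/m³.
q_ult = c·N_c·s_c + q·N_q + 0.5·γ·B·N_γ·s_γ
     = 5.1 × 22.3 × 1.3 + 31.28 × 11.9 + 0.5 × 9.59 × 4.08 × 7.94 × 0.8
     = 147.85 + 372.23 + 124.27 = 644.35 kPa.

q_ult ≈ 645 kPa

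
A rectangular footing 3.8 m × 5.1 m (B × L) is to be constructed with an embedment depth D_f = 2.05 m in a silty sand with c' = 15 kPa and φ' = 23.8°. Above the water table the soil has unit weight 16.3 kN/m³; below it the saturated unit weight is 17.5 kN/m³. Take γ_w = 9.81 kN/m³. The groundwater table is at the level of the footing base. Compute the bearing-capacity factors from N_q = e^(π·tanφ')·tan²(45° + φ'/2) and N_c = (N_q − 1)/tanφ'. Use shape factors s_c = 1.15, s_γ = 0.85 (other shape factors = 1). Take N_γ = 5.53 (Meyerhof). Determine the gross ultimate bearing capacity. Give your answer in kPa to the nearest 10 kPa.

q_ult ≈ 710 kPa

tan23.8° = 0.4411, so N_q = e^(π×0.4411)·tan²(56.9°) = 3.997 × 2.353 = 9.41.
N_c = (9.41 − 1)/tan23.8° = 19.06.
Effective surcharge at the founding depth q = γ·D_f = 16.3 × 2.05 = 33.415 kPa.
The water table coincides with the base, so in the self-weight term γ → γ' = 7.69 kN/m³.
q_ult = c·N_c·s_c + q·N_q + 0.5·γ·B·N_γ·s_γ
     = 15 × 19.059 × 1.15 + 33.415 × 9.4061 + 0.5 × 7.69 × 3.8 × 5.53 × 0.85
     = 328.77 + 314.31 + 68.679 = 711.76 kPa.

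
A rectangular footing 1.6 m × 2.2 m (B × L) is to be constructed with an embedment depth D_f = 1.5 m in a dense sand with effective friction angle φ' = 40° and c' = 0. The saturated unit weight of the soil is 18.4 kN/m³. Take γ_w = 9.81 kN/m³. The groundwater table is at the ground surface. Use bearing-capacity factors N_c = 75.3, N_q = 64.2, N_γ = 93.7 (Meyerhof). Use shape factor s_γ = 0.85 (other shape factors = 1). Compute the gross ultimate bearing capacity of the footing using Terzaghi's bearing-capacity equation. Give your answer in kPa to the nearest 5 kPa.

γ' = 18.4 − 9.81 = 8.59 kN/m³ (submerged throughout). q = 8.59 × 1.5 = 12.885 kPa; the same γ' applies in the ½γBN_γ term.
q·N_q = 12.885 × 64.2 = 827.22 kPa
0.5·γ·B·N_γ·s_γ = 0.5 × 8.59 × 1.6 × 93.7 × 0.85 = 547.32 kPa
q_ult = 827.22 + 547.32 = 1374.5 kPa.

q_ult ≈ 1375 kPa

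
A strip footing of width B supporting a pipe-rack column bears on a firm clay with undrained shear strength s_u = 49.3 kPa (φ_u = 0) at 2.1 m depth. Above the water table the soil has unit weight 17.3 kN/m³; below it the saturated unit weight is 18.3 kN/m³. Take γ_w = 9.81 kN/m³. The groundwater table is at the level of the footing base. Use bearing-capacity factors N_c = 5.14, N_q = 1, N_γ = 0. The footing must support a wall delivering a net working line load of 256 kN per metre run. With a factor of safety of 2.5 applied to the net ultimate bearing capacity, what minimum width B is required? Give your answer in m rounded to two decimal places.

Effective surcharge at the founding depth q = γ·D_f = 17.3 × 2.1 = 36.33 kPa.
q_ult = c·N_c + q·N_q
     = 49.3 × 5.14 + 36.33 × 1
     = 253.4 + 36.33 = 289.73 kPa.
For φ = 0 the ½γBN_γ term vanishes, so q_ult is independent of B. q_net = 289.73 − 36.33 = 253.4 kPa; q_all(net) = 253.4/2.5 = 101.36 kPa.
Required width B = w / q_all(net) = 256 / 101.36 = 2.526 m.

B = 2.53 m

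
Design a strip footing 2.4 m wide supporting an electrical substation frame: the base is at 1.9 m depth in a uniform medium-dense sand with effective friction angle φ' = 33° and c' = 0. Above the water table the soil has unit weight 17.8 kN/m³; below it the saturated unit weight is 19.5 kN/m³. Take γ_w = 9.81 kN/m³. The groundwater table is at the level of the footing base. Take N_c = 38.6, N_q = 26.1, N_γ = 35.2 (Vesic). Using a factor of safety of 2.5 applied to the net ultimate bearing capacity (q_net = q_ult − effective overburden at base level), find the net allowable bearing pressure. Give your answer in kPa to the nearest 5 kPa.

q_all(net) ≈ 505 kPa

Effective surcharge at the founding depth q = γ·D_f = 17.8 × 1.9 = 33.82 kPa.
The water table coincides with the base, so in the self-weight term γ → γ' = 9.69 kN/m³.
q_ult = q·N_q + 0.5·γ·B·N_γ
     = 33.82 × 26.1 + 0.5 × 9.69 × 2.4 × 35.2
     = 882.7 + 409.31 = 1292 kPa.
Net ultimate: q_net = 1292 − 33.82 = 1258.2 kPa.
q_all(net) = 1258.2 / 2.5 = 503.28 kPa.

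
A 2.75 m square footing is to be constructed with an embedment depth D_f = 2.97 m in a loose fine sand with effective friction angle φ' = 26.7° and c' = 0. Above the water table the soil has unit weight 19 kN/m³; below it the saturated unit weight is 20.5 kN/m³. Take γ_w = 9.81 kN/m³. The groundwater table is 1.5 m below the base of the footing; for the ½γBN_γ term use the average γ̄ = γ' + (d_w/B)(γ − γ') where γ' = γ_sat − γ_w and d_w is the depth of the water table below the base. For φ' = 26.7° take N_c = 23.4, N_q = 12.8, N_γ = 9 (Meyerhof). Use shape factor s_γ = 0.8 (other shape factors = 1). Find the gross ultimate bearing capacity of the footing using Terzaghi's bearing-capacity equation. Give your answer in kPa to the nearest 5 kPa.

Effective surcharge at the founding depth q = γ·D_f = 19 × 2.97 = 56.43 kPa.
With d_w = 1.5 m < B, γ̄ = 10.69 + (1.5/2.75) × (19 − 10.69) = 15.223 kN/m³.
q_ult = q·N_q + 0.5·γ·B·N_γ·s_γ
     = 56.43 × 12.8 + 0.5 × 15.223 × 2.75 × 9 × 0.8
     = 722.3 + 150.71 = 873.01 kPa.

q_ult ≈ 875 kPa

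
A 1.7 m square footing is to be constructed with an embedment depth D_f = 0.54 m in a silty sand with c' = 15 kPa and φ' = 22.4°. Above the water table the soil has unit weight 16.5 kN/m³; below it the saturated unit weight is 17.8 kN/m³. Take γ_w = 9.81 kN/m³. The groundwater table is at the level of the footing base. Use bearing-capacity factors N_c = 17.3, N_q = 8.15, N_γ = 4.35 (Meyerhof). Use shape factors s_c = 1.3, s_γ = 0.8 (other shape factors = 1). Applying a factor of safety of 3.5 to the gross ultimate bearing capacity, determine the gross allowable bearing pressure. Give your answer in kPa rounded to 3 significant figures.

q = γ·D_f = 16.5 × 0.54 = 8.91 kPa.
For the ½γBN_γ term take γ' = 17.8 − 9.81 = 7.99 kN/m³ (soil below base is submerged).
c·N_c·s_c = 15 × 17.3 × 1.3 = 337.35 kPa
q·N_q = 8.91 × 8.15 = 72.617 kPa
0.5·γ·B·N_γ·s_γ = 0.5 × 7.99 × 1.7 × 4.35 × 0.8 = 23.634 kPa
q_ult = 337.35 + 72.617 + 23.634 = 433.6 kPa.
q_all = q_ult / FS = 433.6 / 3.5 = 123.89 kPa.

q_all ≈ 124 kPa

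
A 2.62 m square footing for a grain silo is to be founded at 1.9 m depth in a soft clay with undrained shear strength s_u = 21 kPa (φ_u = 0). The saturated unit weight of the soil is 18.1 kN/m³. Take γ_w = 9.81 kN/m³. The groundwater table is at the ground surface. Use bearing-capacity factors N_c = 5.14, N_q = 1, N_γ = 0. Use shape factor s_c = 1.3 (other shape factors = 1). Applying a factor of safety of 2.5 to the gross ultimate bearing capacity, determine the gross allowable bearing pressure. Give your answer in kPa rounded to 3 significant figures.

γ' = 18.1 − 9.81 = 8.29 kN/m³ (submerged throughout). q = 8.29 × 1.9 = 15.751 kPa.
c·N_c·s_c = 21 × 5.14 × 1.3 = 140.32 kPa
q·N_q = 15.751 × 1 = 15.751 kPa
q_ult = 140.32 + 15.751 = 156.07 kPa.
q_all = q_ult / FS = 156.07 / 2.5 = 62.429 kPa.

q_all ≈ 62.4 kPa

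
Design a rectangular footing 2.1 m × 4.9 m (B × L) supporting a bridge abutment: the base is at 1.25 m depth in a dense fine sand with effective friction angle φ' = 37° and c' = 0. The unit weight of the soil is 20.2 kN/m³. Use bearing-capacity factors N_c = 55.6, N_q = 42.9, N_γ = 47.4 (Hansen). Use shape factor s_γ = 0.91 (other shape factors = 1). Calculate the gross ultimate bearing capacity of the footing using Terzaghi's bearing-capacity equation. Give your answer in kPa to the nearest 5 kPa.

Effective surcharge at the founding depth q = γ·D_f = 20.2 × 1.25 = 25.25 kPa.
q_ult = q·N_q + 0.5·γ·B·N_γ·s_γ
     = 25.25 × 42.9 + 0.5 × 20.2 × 2.1 × 47.4 × 0.91
     = 1083.2 + 914.87 = 1998.1 kPa.

q_ult ≈ 2000 kPa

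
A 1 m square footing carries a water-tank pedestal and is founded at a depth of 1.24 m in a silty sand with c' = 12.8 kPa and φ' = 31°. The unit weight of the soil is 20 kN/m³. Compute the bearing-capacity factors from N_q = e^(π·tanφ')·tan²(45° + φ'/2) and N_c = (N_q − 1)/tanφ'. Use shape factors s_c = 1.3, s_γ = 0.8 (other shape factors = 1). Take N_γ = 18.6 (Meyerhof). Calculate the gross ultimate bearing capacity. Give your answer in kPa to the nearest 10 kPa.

q_ult ≈ 1200 kPa

tan31° = 0.6009, so N_q = e^(π×0.6009)·tan²(60.5°) = 6.604 × 3.124 = 20.63.
N_c = (20.63 − 1)/tan31° = 32.67.
Overburden at base level: q = 20 × 1.24 = 24.8 kPa.
Cohesion term c·N_c·s_c = 12.8 × 32.671 × 1.3 = 543.65 kPa; surcharge term q·N_q = 24.8 × 20.631 = 511.64 kPa; self-weight term 0.5·γ·B·N_γ·s_γ = 0.5 × 20 × 1 × 18.6 × 0.8 = 148.8 kPa.
q_ult = 543.65 + 511.64 + 148.8 = 1204.1 kPa.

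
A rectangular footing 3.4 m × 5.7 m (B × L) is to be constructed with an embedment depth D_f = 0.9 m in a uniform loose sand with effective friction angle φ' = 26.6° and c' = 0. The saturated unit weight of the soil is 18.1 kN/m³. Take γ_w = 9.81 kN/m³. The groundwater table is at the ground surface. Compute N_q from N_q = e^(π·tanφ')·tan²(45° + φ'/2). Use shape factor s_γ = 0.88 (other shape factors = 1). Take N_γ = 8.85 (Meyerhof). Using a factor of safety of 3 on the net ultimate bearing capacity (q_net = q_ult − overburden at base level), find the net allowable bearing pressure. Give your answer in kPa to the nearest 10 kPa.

N_q = e^(π·tan26.6°)·tan²(58.3°) = 12.64.
Water table at ground surface, so effective unit weight γ' = 18.1 − 9.81 = 8.29 kN/m³ is used throughout; overburden q = 8.29 × 0.9 = 7.461 kPa; the same γ' applies in the ½γBN_γ term.
Surcharge term q·N_q = 7.461 × 12.641 = 94.318 kPa; self-weight term 0.5·γ·B·N_γ·s_γ = 0.5 × 8.29 × 3.4 × 8.85 × 0.88 = 109.76 kPa.
q_ult = 94.318 + 109.76 = 204.07 kPa.
q_net = 204.07 − 7.461 = 196.61 kPa.
q_all(net) = 196.61 / 3 = 65.538 kPa.

q_all(net) ≈ 70 kPa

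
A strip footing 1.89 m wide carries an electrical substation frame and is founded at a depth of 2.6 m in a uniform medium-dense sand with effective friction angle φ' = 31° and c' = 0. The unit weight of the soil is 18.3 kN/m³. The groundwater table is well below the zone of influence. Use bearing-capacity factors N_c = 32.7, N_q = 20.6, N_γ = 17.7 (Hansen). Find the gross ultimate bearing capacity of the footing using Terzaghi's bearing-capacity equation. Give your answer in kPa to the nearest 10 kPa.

q_ult ≈ 1290 kPa

Overburden at base level: q = 18.3 × 2.6 = 47.58 kPa.
Surcharge term q·N_q = 47.58 × 20.6 = 980.15 kPa; self-weight term 0.5·γ·B·N_γ = 0.5 × 18.3 × 1.89 × 17.7 = 306.09 kPa.
q_ult = 980.15 + 306.09 = 1286.2 kPa.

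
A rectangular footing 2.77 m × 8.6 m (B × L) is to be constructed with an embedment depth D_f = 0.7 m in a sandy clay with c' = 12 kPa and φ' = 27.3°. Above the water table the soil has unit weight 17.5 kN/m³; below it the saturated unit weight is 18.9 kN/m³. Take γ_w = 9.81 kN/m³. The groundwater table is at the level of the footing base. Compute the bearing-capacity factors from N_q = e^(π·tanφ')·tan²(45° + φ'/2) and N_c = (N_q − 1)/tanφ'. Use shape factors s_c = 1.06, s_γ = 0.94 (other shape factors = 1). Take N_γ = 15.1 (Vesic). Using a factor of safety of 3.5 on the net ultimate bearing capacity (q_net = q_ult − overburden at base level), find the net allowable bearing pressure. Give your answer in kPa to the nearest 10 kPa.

q_all(net) ≈ 180 kPa

N_q = e^(π·tan27.3°)·tan²(58.65°) = 13.64; N_c = (N_q − 1)/tanφ' = 24.48.
Effective surcharge at the founding depth q = γ·D_f = 17.5 × 0.7 = 12.25 kPa.
The water table coincides with the base, so in the self-weight term γ → γ' = 9.09 kN/m³.
q_ult = c·N_c·s_c + q·N_q + 0.5·γ·B·N_γ·s_γ
     = 12 × 24.481 × 1.06 + 12.25 × 13.636 + 0.5 × 9.09 × 2.77 × 15.1 × 0.94
     = 311.4 + 167.04 + 178.7 = 657.14 kPa.
q_net = 657.14 − 12.25 = 644.89 kPa.
q_all(net) = 644.89 / 3.5 = 184.25 kPa.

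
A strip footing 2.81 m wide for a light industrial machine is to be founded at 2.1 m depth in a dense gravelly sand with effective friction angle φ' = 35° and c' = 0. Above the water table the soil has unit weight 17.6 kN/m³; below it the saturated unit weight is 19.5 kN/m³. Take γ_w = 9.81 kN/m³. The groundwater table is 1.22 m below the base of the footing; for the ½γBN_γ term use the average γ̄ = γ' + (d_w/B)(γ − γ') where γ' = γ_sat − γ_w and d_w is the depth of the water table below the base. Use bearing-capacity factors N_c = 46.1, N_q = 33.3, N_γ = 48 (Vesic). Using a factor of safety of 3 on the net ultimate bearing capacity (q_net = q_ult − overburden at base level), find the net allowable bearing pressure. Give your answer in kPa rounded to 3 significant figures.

q_all(net) ≈ 693 kPa

q = γ·D_f = 17.6 × 2.1 = 36.96 kPa.
γ' = 9.69 kN/m³; averaging over the depth B below the base, γ̄ = γ' + (d_w/B)(γ − γ') = 13.124 kN/m³.
q·N_q = 36.96 × 33.3 = 1230.8 kPa
0.5·γ·B·N_γ = 0.5 × 13.124 × 2.81 × 48 = 885.1 kPa
q_ult = 1230.8 + 885.1 = 2115.9 kPa.
q_net = 2115.9 − 36.96 = 2078.9 kPa.
q_all(net) = 2078.9 / 3 = 692.97 kPa.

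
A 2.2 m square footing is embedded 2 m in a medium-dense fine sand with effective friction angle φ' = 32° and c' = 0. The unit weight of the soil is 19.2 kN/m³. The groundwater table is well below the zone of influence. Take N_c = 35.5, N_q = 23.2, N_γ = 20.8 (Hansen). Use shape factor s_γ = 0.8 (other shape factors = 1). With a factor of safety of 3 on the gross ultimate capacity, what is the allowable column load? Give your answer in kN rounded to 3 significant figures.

Overburden at base level: q = 19.2 × 2 = 38.4 kPa.
Surcharge term q·N_q = 38.4 × 23.2 = 890.88 kPa; self-weight term 0.5·γ·B·N_γ·s_γ = 0.5 × 19.2 × 2.2 × 20.8 × 0.8 = 351.44 kPa.
q_ult = 890.88 + 351.44 = 1242.3 kPa.
Gross allowable pressure q_all = 1242.3 / 3 = 414.11 kPa.
Footing area = 4.84 m², so allowable column load = 414.11 × 4.84 = 2004.3 kN.

P_all ≈ 2000 kN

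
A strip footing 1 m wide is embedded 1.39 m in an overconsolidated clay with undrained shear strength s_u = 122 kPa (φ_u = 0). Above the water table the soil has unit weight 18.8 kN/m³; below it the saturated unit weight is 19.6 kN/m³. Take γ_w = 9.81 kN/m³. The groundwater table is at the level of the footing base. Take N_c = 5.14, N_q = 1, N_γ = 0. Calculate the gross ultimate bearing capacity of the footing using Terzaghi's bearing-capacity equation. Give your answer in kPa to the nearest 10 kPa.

q_ult ≈ 650 kPa

Effective surcharge at the founding depth q = γ·D_f = 18.8 × 1.39 = 26.132 kPa.
q_ult = c·N_c + q·N_q
     = 122 × 5.14 + 26.132 × 1
     = 627.08 + 26.132 = 653.21 kPa.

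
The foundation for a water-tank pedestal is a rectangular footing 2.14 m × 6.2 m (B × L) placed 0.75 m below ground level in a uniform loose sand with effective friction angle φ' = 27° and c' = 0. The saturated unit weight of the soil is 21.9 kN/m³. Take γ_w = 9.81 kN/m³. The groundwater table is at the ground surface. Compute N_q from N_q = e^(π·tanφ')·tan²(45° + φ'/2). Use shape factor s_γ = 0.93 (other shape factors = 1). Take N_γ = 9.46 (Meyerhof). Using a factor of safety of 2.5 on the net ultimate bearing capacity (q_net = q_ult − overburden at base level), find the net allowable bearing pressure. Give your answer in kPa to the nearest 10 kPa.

q_all(net) ≈ 90 kPa

N_q = e^(π·tan27°)·tan²(58.5°) = 13.2.
With the water table at the surface the whole profile is submerged: γ' = 21.9 − 9.81 = 12.09 kN/m³, so q = γ'·D_f = 9.0675 kPa; the same γ' applies in the ½γBN_γ term.
q_ult = q·N_q + 0.5·γ·B·N_γ·s_γ
     = 9.0675 × 13.199 + 0.5 × 12.09 × 2.14 × 9.46 × 0.93
     = 119.68 + 113.81 = 233.49 kPa.
q_net = 233.49 − 9.0675 = 224.43 kPa.
q_all(net) = 224.43 / 2.5 = 89.771 kPa.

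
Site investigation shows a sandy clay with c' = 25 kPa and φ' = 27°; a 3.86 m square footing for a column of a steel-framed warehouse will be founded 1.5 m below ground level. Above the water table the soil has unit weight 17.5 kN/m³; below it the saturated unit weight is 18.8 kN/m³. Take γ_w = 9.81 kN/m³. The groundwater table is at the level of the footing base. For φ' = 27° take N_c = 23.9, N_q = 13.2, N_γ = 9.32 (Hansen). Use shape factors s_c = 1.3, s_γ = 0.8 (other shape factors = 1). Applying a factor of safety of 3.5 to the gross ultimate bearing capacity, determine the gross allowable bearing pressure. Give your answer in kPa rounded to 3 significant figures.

q_all ≈ 358 kPa

Overburden at base level: q = 17.5 × 1.5 = 26.25 kPa.
Below the base the soil is submerged, so the ½γBN_γ term uses γ' = 18.8 − 9.81 = 8.99 kN/m³.
Cohesion term c·N_c·s_c = 25 × 23.9 × 1.3 = 776.75 kPa; surcharge term q·N_q = 26.25 × 13.2 = 346.5 kPa; self-weight term 0.5·γ·B·N_γ·s_γ = 0.5 × 8.99 × 3.86 × 9.32 × 0.8 = 129.37 kPa.
q_ult = 776.75 + 346.5 + 129.37 = 1252.6 kPa.
q_all = q_ult / FS = 1252.6 / 3.5 = 357.89 kPa.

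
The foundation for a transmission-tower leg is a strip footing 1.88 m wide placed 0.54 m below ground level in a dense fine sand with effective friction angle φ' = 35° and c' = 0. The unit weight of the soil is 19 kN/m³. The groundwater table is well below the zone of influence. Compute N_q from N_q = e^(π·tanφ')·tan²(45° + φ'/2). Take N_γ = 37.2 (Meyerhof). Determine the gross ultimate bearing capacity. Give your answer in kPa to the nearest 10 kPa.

tan35° = 0.7002, so N_q = e^(π×0.7002)·tan²(62.5°) = 9.023 × 3.69 = 33.3.
q = γ·D_f = 19 × 0.54 = 10.26 kPa.
q·N_q = 10.26 × 33.296 = 341.62 kPa
0.5·γ·B·N_γ = 0.5 × 19 × 1.88 × 37.2 = 664.39 kPa
q_ult = 341.62 + 664.39 = 1006 kPa.

q_ult ≈ 1010 kPa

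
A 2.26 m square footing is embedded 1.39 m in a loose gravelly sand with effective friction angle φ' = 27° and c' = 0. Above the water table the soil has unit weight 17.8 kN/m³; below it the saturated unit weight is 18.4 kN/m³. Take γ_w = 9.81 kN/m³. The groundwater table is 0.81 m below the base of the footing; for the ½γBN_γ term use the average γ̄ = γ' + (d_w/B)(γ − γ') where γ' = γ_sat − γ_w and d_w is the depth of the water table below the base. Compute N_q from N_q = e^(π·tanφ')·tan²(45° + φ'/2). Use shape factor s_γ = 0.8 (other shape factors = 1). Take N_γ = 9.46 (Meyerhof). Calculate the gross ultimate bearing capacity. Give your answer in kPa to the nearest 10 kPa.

q_ult ≈ 430 kPa

tan27° = 0.5095, so N_q = e^(π×0.5095)·tan²(58.5°) = 4.957 × 2.663 = 13.2.
q = γ·D_f = 17.8 × 1.39 = 24.742 kPa.
γ' = 8.59 kN/m³; averaging over the depth B below the base, γ̄ = γ' + (d_w/B)(γ − γ') = 11.891 kN/m³.
q·N_q = 24.742 × 13.199 = 326.57 kPa
0.5·γ·B·N_γ·s_γ = 0.5 × 11.891 × 2.26 × 9.46 × 0.8 = 101.69 kPa
q_ult = 326.57 + 101.69 = 428.26 kPa.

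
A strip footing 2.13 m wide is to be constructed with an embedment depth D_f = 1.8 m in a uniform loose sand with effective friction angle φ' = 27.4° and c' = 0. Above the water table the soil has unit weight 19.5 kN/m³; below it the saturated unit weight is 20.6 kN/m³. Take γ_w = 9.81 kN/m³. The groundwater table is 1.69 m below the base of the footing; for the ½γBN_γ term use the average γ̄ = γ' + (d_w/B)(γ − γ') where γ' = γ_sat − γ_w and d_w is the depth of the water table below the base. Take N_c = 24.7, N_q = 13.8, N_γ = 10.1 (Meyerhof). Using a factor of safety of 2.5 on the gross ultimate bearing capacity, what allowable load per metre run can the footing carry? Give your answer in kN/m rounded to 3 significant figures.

Overburden at base level: q = 19.5 × 1.8 = 35.1 kPa.
The water table is 1.69 m below the base (< B = 2.13 m), so the ½γBN_γ term uses γ̄ = γ' + (d_w/B)(γ − γ') = 10.79 + (1.69/2.13)(19.5 − 10.79) = 17.701 kN/m³.
Surcharge term q·N_q = 35.1 × 13.8 = 484.38 kPa; self-weight term 0.5·γ·B·N_γ = 0.5 × 17.701 × 2.13 × 10.1 = 190.4 kPa.
q_ult = 484.38 + 190.4 = 674.78 kPa.
Gross allowable pressure q_all = 674.78 / 2.5 = 269.91 kPa.
Allowable wall load = q_all × B = 269.91 × 2.13 = 574.91 kN per metre run.

≈ 575 kN/m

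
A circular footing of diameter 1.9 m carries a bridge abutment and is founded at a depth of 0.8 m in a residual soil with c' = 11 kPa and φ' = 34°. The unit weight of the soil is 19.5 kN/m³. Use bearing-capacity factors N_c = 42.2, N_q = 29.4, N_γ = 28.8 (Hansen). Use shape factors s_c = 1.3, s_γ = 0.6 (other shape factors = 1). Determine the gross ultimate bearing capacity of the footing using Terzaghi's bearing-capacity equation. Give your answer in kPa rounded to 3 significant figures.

q_ult ≈ 1380 kPa

Effective surcharge at the founding depth q = γ·D_f = 19.5 × 0.8 = 15.6 kPa.
q_ult = c·N_c·s_c + q·N_q + 0.5·γ·B·N_γ·s_γ
     = 11 × 42.2 × 1.3 + 15.6 × 29.4 + 0.5 × 19.5 × 1.9 × 28.8 × 0.6
     = 603.46 + 458.64 + 320.11 = 1382.2 kPa.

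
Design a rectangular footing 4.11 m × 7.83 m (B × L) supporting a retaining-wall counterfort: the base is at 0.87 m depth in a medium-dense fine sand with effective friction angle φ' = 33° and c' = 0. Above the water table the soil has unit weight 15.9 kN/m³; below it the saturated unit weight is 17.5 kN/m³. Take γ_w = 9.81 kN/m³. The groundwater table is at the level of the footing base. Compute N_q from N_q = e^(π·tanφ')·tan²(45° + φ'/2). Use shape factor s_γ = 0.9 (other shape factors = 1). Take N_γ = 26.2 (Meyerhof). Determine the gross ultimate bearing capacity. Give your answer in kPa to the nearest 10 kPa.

tan33° = 0.6494, so N_q = e^(π×0.6494)·tan²(61.5°) = 7.692 × 3.392 = 26.09.
Effective surcharge at the founding depth q = γ·D_f = 15.9 × 0.87 = 13.833 kPa.
The water table coincides with the base, so in the self-weight term γ → γ' = 7.69 kN/m³.
q_ult = q·N_q + 0.5·γ·B·N_γ·s_γ
     = 13.833 × 26.092 + 0.5 × 7.69 × 4.11 × 26.2 × 0.9
     = 360.93 + 372.63 = 733.56 kPa.

q_ult ≈ 730 kPa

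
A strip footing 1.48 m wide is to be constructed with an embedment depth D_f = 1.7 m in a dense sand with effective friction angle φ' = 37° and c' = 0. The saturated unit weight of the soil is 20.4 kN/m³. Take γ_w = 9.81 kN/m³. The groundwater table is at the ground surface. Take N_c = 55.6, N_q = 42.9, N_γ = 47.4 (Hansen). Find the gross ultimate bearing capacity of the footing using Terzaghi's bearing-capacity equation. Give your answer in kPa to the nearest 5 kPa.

q_ult ≈ 1145 kPa

With the water table at the surface the whole profile is submerged: γ' = 20.4 − 9.81 = 10.59 kN/m³, so q = γ'·D_f = 18.003 kPa; the same γ' applies in the ½γBN_γ term.
q_ult = q·N_q + 0.5·γ·B·N_γ
     = 18.003 × 42.9 + 0.5 × 10.59 × 1.48 × 47.4
     = 772.33 + 371.45 = 1143.8 kPa.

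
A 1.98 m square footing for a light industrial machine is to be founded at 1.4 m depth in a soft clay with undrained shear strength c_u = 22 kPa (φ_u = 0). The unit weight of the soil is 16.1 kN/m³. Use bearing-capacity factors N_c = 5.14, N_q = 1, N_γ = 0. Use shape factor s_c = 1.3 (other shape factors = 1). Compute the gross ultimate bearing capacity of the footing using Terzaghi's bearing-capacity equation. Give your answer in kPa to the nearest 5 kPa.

q_ult ≈ 170 kPa

Overburden at base level: q = 16.1 × 1.4 = 22.54 kPa.
Cohesion term c·N_c·s_c = 22 × 5.14 × 1.3 = 147 kPa; surcharge term q·N_q = 22.54 × 1 = 22.54 kPa.
q_ult = 147 + 22.54 = 169.54 kPa.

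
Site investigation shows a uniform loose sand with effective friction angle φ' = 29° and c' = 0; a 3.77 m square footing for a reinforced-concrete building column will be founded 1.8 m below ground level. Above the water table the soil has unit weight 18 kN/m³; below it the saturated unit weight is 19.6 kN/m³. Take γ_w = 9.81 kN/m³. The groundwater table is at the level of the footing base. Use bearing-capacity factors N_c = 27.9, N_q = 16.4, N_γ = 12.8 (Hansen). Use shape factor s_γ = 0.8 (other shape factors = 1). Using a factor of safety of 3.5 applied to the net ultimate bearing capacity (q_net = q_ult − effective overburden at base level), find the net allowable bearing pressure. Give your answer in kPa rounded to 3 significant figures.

Overburden at base level: q = 18 × 1.8 = 32.4 kPa.
Below the base the soil is submerged, so the ½γBN_γ term uses γ' = 19.6 − 9.81 = 9.79 kN/m³.
Surcharge term q·N_q = 32.4 × 16.4 = 531.36 kPa; self-weight term 0.5·γ·B·N_γ·s_γ = 0.5 × 9.79 × 3.77 × 12.8 × 0.8 = 188.97 kPa.
q_ult = 531.36 + 188.97 = 720.33 kPa.
Net ultimate: q_net = 720.33 − 32.4 = 687.93 kPa.
q_all(net) = 687.93 / 3.5 = 196.55 kPa.

q_all(net) ≈ 197 kPa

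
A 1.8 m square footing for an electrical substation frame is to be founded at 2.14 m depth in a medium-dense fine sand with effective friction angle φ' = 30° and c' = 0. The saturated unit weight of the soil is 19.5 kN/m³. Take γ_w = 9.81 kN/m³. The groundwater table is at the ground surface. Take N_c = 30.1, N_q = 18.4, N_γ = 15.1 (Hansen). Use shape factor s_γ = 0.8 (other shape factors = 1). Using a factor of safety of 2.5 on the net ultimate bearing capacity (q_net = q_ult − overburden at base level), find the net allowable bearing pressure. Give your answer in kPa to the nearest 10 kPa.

q_all(net) ≈ 190 kPa

Water table at ground surface, so effective unit weight γ' = 19.5 − 9.81 = 9.69 kN/m³ is used throughout; overburden q = 9.69 × 2.14 = 20.737 kPa; the same γ' applies in the ½γBN_γ term.
Surcharge term q·N_q = 20.737 × 18.4 = 381.55 kPa; self-weight term 0.5·γ·B·N_γ·s_γ = 0.5 × 9.69 × 1.8 × 15.1 × 0.8 = 105.35 kPa.
q_ult = 381.55 + 105.35 = 486.9 kPa.
q_net = 486.9 − 20.737 = 466.17 kPa.
q_all(net) = 466.17 / 2.5 = 186.47 kPa.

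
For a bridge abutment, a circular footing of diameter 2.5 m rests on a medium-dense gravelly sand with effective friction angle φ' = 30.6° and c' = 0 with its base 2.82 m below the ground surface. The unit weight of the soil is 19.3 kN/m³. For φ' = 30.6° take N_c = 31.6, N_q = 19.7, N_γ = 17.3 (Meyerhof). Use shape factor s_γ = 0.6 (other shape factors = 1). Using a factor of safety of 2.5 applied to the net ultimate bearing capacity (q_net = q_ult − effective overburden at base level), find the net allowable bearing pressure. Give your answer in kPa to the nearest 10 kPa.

Overburden at base level: q = 19.3 × 2.82 = 54.426 kPa.
Surcharge term q·N_q = 54.426 × 19.7 = 1072.2 kPa; self-weight term 0.5·γ·B·N_γ·s_γ = 0.5 × 19.3 × 2.5 × 17.3 × 0.6 = 250.42 kPa.
q_ult = 1072.2 + 250.42 = 1322.6 kPa.
Net ultimate: q_net = 1322.6 − 54.426 = 1268.2 kPa.
q_all(net) = 1268.2 / 2.5 = 507.27 kPa.

q_all(net) ≈ 510 kPa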